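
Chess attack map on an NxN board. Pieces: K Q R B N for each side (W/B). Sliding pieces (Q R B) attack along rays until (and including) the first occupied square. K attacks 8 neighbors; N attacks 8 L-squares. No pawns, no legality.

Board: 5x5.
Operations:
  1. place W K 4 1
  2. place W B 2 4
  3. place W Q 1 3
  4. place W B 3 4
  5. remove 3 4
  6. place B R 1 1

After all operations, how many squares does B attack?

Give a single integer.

Answer: 7

Derivation:
Op 1: place WK@(4,1)
Op 2: place WB@(2,4)
Op 3: place WQ@(1,3)
Op 4: place WB@(3,4)
Op 5: remove (3,4)
Op 6: place BR@(1,1)
Per-piece attacks for B:
  BR@(1,1): attacks (1,2) (1,3) (1,0) (2,1) (3,1) (4,1) (0,1) [ray(0,1) blocked at (1,3); ray(1,0) blocked at (4,1)]
Union (7 distinct): (0,1) (1,0) (1,2) (1,3) (2,1) (3,1) (4,1)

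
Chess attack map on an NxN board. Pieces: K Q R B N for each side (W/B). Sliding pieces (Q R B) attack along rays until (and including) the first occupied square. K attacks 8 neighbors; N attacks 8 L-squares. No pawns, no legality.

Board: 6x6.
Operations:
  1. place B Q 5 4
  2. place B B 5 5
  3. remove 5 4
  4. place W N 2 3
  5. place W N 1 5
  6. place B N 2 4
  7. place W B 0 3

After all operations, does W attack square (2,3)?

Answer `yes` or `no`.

Answer: yes

Derivation:
Op 1: place BQ@(5,4)
Op 2: place BB@(5,5)
Op 3: remove (5,4)
Op 4: place WN@(2,3)
Op 5: place WN@(1,5)
Op 6: place BN@(2,4)
Op 7: place WB@(0,3)
Per-piece attacks for W:
  WB@(0,3): attacks (1,4) (2,5) (1,2) (2,1) (3,0)
  WN@(1,5): attacks (2,3) (3,4) (0,3)
  WN@(2,3): attacks (3,5) (4,4) (1,5) (0,4) (3,1) (4,2) (1,1) (0,2)
W attacks (2,3): yes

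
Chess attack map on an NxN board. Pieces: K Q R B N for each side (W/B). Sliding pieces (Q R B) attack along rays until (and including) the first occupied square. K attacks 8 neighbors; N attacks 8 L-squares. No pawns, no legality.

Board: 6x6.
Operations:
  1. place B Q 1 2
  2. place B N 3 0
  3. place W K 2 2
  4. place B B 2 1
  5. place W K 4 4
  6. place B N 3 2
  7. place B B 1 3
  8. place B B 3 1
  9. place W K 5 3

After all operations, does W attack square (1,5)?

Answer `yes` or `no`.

Answer: no

Derivation:
Op 1: place BQ@(1,2)
Op 2: place BN@(3,0)
Op 3: place WK@(2,2)
Op 4: place BB@(2,1)
Op 5: place WK@(4,4)
Op 6: place BN@(3,2)
Op 7: place BB@(1,3)
Op 8: place BB@(3,1)
Op 9: place WK@(5,3)
Per-piece attacks for W:
  WK@(2,2): attacks (2,3) (2,1) (3,2) (1,2) (3,3) (3,1) (1,3) (1,1)
  WK@(4,4): attacks (4,5) (4,3) (5,4) (3,4) (5,5) (5,3) (3,5) (3,3)
  WK@(5,3): attacks (5,4) (5,2) (4,3) (4,4) (4,2)
W attacks (1,5): no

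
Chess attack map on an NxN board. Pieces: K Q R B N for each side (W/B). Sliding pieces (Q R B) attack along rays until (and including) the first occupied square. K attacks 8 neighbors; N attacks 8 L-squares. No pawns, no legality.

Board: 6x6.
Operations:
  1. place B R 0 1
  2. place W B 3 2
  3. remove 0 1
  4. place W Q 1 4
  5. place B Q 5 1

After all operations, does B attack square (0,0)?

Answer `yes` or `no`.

Answer: no

Derivation:
Op 1: place BR@(0,1)
Op 2: place WB@(3,2)
Op 3: remove (0,1)
Op 4: place WQ@(1,4)
Op 5: place BQ@(5,1)
Per-piece attacks for B:
  BQ@(5,1): attacks (5,2) (5,3) (5,4) (5,5) (5,0) (4,1) (3,1) (2,1) (1,1) (0,1) (4,2) (3,3) (2,4) (1,5) (4,0)
B attacks (0,0): no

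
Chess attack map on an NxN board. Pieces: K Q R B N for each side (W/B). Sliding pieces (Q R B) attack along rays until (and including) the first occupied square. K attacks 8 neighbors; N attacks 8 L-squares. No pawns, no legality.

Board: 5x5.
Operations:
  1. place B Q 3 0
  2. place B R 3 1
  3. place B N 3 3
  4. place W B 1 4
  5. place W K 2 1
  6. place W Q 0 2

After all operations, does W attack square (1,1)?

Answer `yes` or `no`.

Op 1: place BQ@(3,0)
Op 2: place BR@(3,1)
Op 3: place BN@(3,3)
Op 4: place WB@(1,4)
Op 5: place WK@(2,1)
Op 6: place WQ@(0,2)
Per-piece attacks for W:
  WQ@(0,2): attacks (0,3) (0,4) (0,1) (0,0) (1,2) (2,2) (3,2) (4,2) (1,3) (2,4) (1,1) (2,0)
  WB@(1,4): attacks (2,3) (3,2) (4,1) (0,3)
  WK@(2,1): attacks (2,2) (2,0) (3,1) (1,1) (3,2) (3,0) (1,2) (1,0)
W attacks (1,1): yes

Answer: yes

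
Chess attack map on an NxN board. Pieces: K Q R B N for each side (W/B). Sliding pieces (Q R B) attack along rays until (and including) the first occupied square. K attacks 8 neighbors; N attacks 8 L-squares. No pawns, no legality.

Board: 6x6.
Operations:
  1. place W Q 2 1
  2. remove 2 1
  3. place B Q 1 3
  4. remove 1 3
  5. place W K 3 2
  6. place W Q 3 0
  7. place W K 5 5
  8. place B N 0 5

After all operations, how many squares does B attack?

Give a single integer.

Answer: 2

Derivation:
Op 1: place WQ@(2,1)
Op 2: remove (2,1)
Op 3: place BQ@(1,3)
Op 4: remove (1,3)
Op 5: place WK@(3,2)
Op 6: place WQ@(3,0)
Op 7: place WK@(5,5)
Op 8: place BN@(0,5)
Per-piece attacks for B:
  BN@(0,5): attacks (1,3) (2,4)
Union (2 distinct): (1,3) (2,4)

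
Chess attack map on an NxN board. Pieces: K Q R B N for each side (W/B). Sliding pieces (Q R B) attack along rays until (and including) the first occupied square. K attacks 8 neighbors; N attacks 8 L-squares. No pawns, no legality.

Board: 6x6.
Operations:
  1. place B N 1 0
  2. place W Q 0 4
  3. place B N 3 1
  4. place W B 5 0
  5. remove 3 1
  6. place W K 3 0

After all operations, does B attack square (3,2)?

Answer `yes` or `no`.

Answer: no

Derivation:
Op 1: place BN@(1,0)
Op 2: place WQ@(0,4)
Op 3: place BN@(3,1)
Op 4: place WB@(5,0)
Op 5: remove (3,1)
Op 6: place WK@(3,0)
Per-piece attacks for B:
  BN@(1,0): attacks (2,2) (3,1) (0,2)
B attacks (3,2): no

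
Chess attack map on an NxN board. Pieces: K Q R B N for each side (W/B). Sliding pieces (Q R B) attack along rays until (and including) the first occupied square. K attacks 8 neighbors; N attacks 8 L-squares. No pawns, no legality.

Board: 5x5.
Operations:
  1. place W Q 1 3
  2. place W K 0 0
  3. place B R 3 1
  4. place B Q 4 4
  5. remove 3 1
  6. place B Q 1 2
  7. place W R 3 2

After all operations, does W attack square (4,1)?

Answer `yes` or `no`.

Answer: no

Derivation:
Op 1: place WQ@(1,3)
Op 2: place WK@(0,0)
Op 3: place BR@(3,1)
Op 4: place BQ@(4,4)
Op 5: remove (3,1)
Op 6: place BQ@(1,2)
Op 7: place WR@(3,2)
Per-piece attacks for W:
  WK@(0,0): attacks (0,1) (1,0) (1,1)
  WQ@(1,3): attacks (1,4) (1,2) (2,3) (3,3) (4,3) (0,3) (2,4) (2,2) (3,1) (4,0) (0,4) (0,2) [ray(0,-1) blocked at (1,2)]
  WR@(3,2): attacks (3,3) (3,4) (3,1) (3,0) (4,2) (2,2) (1,2) [ray(-1,0) blocked at (1,2)]
W attacks (4,1): no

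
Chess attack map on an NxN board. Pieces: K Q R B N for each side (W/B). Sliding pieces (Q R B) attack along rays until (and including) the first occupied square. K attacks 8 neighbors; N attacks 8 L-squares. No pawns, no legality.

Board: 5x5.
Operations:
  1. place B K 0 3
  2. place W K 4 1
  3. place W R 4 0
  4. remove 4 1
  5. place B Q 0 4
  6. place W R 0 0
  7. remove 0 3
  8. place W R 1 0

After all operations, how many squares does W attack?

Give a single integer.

Answer: 17

Derivation:
Op 1: place BK@(0,3)
Op 2: place WK@(4,1)
Op 3: place WR@(4,0)
Op 4: remove (4,1)
Op 5: place BQ@(0,4)
Op 6: place WR@(0,0)
Op 7: remove (0,3)
Op 8: place WR@(1,0)
Per-piece attacks for W:
  WR@(0,0): attacks (0,1) (0,2) (0,3) (0,4) (1,0) [ray(0,1) blocked at (0,4); ray(1,0) blocked at (1,0)]
  WR@(1,0): attacks (1,1) (1,2) (1,3) (1,4) (2,0) (3,0) (4,0) (0,0) [ray(1,0) blocked at (4,0); ray(-1,0) blocked at (0,0)]
  WR@(4,0): attacks (4,1) (4,2) (4,3) (4,4) (3,0) (2,0) (1,0) [ray(-1,0) blocked at (1,0)]
Union (17 distinct): (0,0) (0,1) (0,2) (0,3) (0,4) (1,0) (1,1) (1,2) (1,3) (1,4) (2,0) (3,0) (4,0) (4,1) (4,2) (4,3) (4,4)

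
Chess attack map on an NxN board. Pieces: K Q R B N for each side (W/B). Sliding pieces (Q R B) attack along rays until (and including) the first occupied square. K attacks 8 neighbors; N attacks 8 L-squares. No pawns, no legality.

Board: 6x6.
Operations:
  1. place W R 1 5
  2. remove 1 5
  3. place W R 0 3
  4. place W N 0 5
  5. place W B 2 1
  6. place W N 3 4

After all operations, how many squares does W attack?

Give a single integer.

Answer: 21

Derivation:
Op 1: place WR@(1,5)
Op 2: remove (1,5)
Op 3: place WR@(0,3)
Op 4: place WN@(0,5)
Op 5: place WB@(2,1)
Op 6: place WN@(3,4)
Per-piece attacks for W:
  WR@(0,3): attacks (0,4) (0,5) (0,2) (0,1) (0,0) (1,3) (2,3) (3,3) (4,3) (5,3) [ray(0,1) blocked at (0,5)]
  WN@(0,5): attacks (1,3) (2,4)
  WB@(2,1): attacks (3,2) (4,3) (5,4) (3,0) (1,2) (0,3) (1,0) [ray(-1,1) blocked at (0,3)]
  WN@(3,4): attacks (5,5) (1,5) (4,2) (5,3) (2,2) (1,3)
Union (21 distinct): (0,0) (0,1) (0,2) (0,3) (0,4) (0,5) (1,0) (1,2) (1,3) (1,5) (2,2) (2,3) (2,4) (3,0) (3,2) (3,3) (4,2) (4,3) (5,3) (5,4) (5,5)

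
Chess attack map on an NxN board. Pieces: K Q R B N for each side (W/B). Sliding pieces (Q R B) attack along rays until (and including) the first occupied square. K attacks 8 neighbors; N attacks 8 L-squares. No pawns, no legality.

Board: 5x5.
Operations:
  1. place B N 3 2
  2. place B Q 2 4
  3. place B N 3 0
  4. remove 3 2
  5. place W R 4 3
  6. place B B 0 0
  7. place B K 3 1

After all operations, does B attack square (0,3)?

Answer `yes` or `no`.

Answer: no

Derivation:
Op 1: place BN@(3,2)
Op 2: place BQ@(2,4)
Op 3: place BN@(3,0)
Op 4: remove (3,2)
Op 5: place WR@(4,3)
Op 6: place BB@(0,0)
Op 7: place BK@(3,1)
Per-piece attacks for B:
  BB@(0,0): attacks (1,1) (2,2) (3,3) (4,4)
  BQ@(2,4): attacks (2,3) (2,2) (2,1) (2,0) (3,4) (4,4) (1,4) (0,4) (3,3) (4,2) (1,3) (0,2)
  BN@(3,0): attacks (4,2) (2,2) (1,1)
  BK@(3,1): attacks (3,2) (3,0) (4,1) (2,1) (4,2) (4,0) (2,2) (2,0)
B attacks (0,3): no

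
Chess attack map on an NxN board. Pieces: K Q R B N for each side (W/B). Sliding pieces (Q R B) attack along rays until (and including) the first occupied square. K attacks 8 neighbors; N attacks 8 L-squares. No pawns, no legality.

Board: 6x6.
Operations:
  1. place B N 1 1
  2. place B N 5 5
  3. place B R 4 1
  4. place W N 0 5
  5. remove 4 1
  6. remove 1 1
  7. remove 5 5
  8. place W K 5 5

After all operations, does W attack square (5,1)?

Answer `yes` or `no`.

Op 1: place BN@(1,1)
Op 2: place BN@(5,5)
Op 3: place BR@(4,1)
Op 4: place WN@(0,5)
Op 5: remove (4,1)
Op 6: remove (1,1)
Op 7: remove (5,5)
Op 8: place WK@(5,5)
Per-piece attacks for W:
  WN@(0,5): attacks (1,3) (2,4)
  WK@(5,5): attacks (5,4) (4,5) (4,4)
W attacks (5,1): no

Answer: no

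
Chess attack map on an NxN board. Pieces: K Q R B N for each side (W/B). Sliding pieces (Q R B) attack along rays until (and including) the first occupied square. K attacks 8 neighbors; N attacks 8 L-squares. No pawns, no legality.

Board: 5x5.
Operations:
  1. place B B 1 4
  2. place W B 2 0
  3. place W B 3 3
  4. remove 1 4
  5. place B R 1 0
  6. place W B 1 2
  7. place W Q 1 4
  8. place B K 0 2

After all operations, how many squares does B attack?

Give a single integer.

Answer: 7

Derivation:
Op 1: place BB@(1,4)
Op 2: place WB@(2,0)
Op 3: place WB@(3,3)
Op 4: remove (1,4)
Op 5: place BR@(1,0)
Op 6: place WB@(1,2)
Op 7: place WQ@(1,4)
Op 8: place BK@(0,2)
Per-piece attacks for B:
  BK@(0,2): attacks (0,3) (0,1) (1,2) (1,3) (1,1)
  BR@(1,0): attacks (1,1) (1,2) (2,0) (0,0) [ray(0,1) blocked at (1,2); ray(1,0) blocked at (2,0)]
Union (7 distinct): (0,0) (0,1) (0,3) (1,1) (1,2) (1,3) (2,0)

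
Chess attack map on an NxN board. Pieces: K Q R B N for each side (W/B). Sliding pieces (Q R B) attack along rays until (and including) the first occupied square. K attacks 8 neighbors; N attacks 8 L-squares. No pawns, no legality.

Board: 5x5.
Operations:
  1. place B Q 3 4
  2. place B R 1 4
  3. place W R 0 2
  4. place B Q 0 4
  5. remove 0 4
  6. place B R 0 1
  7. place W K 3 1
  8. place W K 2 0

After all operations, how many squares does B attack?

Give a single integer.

Op 1: place BQ@(3,4)
Op 2: place BR@(1,4)
Op 3: place WR@(0,2)
Op 4: place BQ@(0,4)
Op 5: remove (0,4)
Op 6: place BR@(0,1)
Op 7: place WK@(3,1)
Op 8: place WK@(2,0)
Per-piece attacks for B:
  BR@(0,1): attacks (0,2) (0,0) (1,1) (2,1) (3,1) [ray(0,1) blocked at (0,2); ray(1,0) blocked at (3,1)]
  BR@(1,4): attacks (1,3) (1,2) (1,1) (1,0) (2,4) (3,4) (0,4) [ray(1,0) blocked at (3,4)]
  BQ@(3,4): attacks (3,3) (3,2) (3,1) (4,4) (2,4) (1,4) (4,3) (2,3) (1,2) (0,1) [ray(0,-1) blocked at (3,1); ray(-1,0) blocked at (1,4); ray(-1,-1) blocked at (0,1)]
Union (18 distinct): (0,0) (0,1) (0,2) (0,4) (1,0) (1,1) (1,2) (1,3) (1,4) (2,1) (2,3) (2,4) (3,1) (3,2) (3,3) (3,4) (4,3) (4,4)

Answer: 18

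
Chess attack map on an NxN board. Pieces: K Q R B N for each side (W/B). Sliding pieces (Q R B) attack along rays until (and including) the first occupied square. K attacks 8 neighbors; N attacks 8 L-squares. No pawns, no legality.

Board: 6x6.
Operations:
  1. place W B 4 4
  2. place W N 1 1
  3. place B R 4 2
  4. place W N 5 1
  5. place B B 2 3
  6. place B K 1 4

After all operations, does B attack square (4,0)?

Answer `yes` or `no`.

Answer: yes

Derivation:
Op 1: place WB@(4,4)
Op 2: place WN@(1,1)
Op 3: place BR@(4,2)
Op 4: place WN@(5,1)
Op 5: place BB@(2,3)
Op 6: place BK@(1,4)
Per-piece attacks for B:
  BK@(1,4): attacks (1,5) (1,3) (2,4) (0,4) (2,5) (2,3) (0,5) (0,3)
  BB@(2,3): attacks (3,4) (4,5) (3,2) (4,1) (5,0) (1,4) (1,2) (0,1) [ray(-1,1) blocked at (1,4)]
  BR@(4,2): attacks (4,3) (4,4) (4,1) (4,0) (5,2) (3,2) (2,2) (1,2) (0,2) [ray(0,1) blocked at (4,4)]
B attacks (4,0): yes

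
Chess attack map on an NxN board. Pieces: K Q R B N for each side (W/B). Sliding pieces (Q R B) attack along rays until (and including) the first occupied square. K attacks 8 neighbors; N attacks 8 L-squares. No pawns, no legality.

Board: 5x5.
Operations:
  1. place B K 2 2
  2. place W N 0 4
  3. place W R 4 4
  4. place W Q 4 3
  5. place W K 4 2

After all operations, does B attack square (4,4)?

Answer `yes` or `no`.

Op 1: place BK@(2,2)
Op 2: place WN@(0,4)
Op 3: place WR@(4,4)
Op 4: place WQ@(4,3)
Op 5: place WK@(4,2)
Per-piece attacks for B:
  BK@(2,2): attacks (2,3) (2,1) (3,2) (1,2) (3,3) (3,1) (1,3) (1,1)
B attacks (4,4): no

Answer: no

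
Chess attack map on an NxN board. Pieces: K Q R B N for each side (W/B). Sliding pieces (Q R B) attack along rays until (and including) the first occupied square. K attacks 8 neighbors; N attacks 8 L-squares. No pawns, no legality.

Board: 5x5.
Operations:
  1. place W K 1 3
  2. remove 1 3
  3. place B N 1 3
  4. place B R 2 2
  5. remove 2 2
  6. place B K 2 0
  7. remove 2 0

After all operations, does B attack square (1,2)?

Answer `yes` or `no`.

Op 1: place WK@(1,3)
Op 2: remove (1,3)
Op 3: place BN@(1,3)
Op 4: place BR@(2,2)
Op 5: remove (2,2)
Op 6: place BK@(2,0)
Op 7: remove (2,0)
Per-piece attacks for B:
  BN@(1,3): attacks (3,4) (2,1) (3,2) (0,1)
B attacks (1,2): no

Answer: no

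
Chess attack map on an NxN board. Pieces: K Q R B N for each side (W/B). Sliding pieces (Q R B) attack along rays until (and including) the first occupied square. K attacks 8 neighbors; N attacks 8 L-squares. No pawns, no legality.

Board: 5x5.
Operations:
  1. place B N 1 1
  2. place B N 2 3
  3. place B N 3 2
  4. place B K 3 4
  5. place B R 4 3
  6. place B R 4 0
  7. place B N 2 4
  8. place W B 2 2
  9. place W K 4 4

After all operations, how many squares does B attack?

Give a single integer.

Op 1: place BN@(1,1)
Op 2: place BN@(2,3)
Op 3: place BN@(3,2)
Op 4: place BK@(3,4)
Op 5: place BR@(4,3)
Op 6: place BR@(4,0)
Op 7: place BN@(2,4)
Op 8: place WB@(2,2)
Op 9: place WK@(4,4)
Per-piece attacks for B:
  BN@(1,1): attacks (2,3) (3,2) (0,3) (3,0)
  BN@(2,3): attacks (4,4) (0,4) (3,1) (4,2) (1,1) (0,2)
  BN@(2,4): attacks (3,2) (4,3) (1,2) (0,3)
  BN@(3,2): attacks (4,4) (2,4) (1,3) (4,0) (2,0) (1,1)
  BK@(3,4): attacks (3,3) (4,4) (2,4) (4,3) (2,3)
  BR@(4,0): attacks (4,1) (4,2) (4,3) (3,0) (2,0) (1,0) (0,0) [ray(0,1) blocked at (4,3)]
  BR@(4,3): attacks (4,4) (4,2) (4,1) (4,0) (3,3) (2,3) [ray(0,1) blocked at (4,4); ray(0,-1) blocked at (4,0); ray(-1,0) blocked at (2,3)]
Union (20 distinct): (0,0) (0,2) (0,3) (0,4) (1,0) (1,1) (1,2) (1,3) (2,0) (2,3) (2,4) (3,0) (3,1) (3,2) (3,3) (4,0) (4,1) (4,2) (4,3) (4,4)

Answer: 20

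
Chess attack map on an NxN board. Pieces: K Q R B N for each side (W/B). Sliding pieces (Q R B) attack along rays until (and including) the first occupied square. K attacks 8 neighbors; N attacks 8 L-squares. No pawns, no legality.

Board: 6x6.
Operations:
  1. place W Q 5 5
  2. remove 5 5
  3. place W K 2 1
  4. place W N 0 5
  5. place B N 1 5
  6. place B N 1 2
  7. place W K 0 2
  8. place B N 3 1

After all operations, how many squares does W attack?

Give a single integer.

Op 1: place WQ@(5,5)
Op 2: remove (5,5)
Op 3: place WK@(2,1)
Op 4: place WN@(0,5)
Op 5: place BN@(1,5)
Op 6: place BN@(1,2)
Op 7: place WK@(0,2)
Op 8: place BN@(3,1)
Per-piece attacks for W:
  WK@(0,2): attacks (0,3) (0,1) (1,2) (1,3) (1,1)
  WN@(0,5): attacks (1,3) (2,4)
  WK@(2,1): attacks (2,2) (2,0) (3,1) (1,1) (3,2) (3,0) (1,2) (1,0)
Union (12 distinct): (0,1) (0,3) (1,0) (1,1) (1,2) (1,3) (2,0) (2,2) (2,4) (3,0) (3,1) (3,2)

Answer: 12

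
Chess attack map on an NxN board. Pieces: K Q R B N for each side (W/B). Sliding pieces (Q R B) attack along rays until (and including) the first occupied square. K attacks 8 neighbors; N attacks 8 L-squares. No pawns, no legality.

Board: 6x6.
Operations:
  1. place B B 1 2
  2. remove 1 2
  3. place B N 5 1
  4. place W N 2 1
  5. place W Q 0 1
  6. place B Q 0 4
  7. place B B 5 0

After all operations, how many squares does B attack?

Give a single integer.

Op 1: place BB@(1,2)
Op 2: remove (1,2)
Op 3: place BN@(5,1)
Op 4: place WN@(2,1)
Op 5: place WQ@(0,1)
Op 6: place BQ@(0,4)
Op 7: place BB@(5,0)
Per-piece attacks for B:
  BQ@(0,4): attacks (0,5) (0,3) (0,2) (0,1) (1,4) (2,4) (3,4) (4,4) (5,4) (1,5) (1,3) (2,2) (3,1) (4,0) [ray(0,-1) blocked at (0,1)]
  BB@(5,0): attacks (4,1) (3,2) (2,3) (1,4) (0,5)
  BN@(5,1): attacks (4,3) (3,2) (3,0)
Union (19 distinct): (0,1) (0,2) (0,3) (0,5) (1,3) (1,4) (1,5) (2,2) (2,3) (2,4) (3,0) (3,1) (3,2) (3,4) (4,0) (4,1) (4,3) (4,4) (5,4)

Answer: 19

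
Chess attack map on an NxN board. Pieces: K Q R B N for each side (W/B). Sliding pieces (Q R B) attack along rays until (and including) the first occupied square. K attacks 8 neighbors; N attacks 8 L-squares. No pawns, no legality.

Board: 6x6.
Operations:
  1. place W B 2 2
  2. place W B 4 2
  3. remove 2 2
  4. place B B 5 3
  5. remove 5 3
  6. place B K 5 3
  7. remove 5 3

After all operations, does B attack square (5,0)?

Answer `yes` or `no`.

Op 1: place WB@(2,2)
Op 2: place WB@(4,2)
Op 3: remove (2,2)
Op 4: place BB@(5,3)
Op 5: remove (5,3)
Op 6: place BK@(5,3)
Op 7: remove (5,3)
Per-piece attacks for B:
B attacks (5,0): no

Answer: no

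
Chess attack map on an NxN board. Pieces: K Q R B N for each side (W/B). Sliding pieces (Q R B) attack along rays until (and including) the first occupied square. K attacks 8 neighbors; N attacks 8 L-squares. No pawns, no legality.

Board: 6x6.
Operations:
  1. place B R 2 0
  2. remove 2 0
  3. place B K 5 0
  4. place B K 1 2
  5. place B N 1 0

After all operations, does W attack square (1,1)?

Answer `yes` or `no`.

Op 1: place BR@(2,0)
Op 2: remove (2,0)
Op 3: place BK@(5,0)
Op 4: place BK@(1,2)
Op 5: place BN@(1,0)
Per-piece attacks for W:
W attacks (1,1): no

Answer: no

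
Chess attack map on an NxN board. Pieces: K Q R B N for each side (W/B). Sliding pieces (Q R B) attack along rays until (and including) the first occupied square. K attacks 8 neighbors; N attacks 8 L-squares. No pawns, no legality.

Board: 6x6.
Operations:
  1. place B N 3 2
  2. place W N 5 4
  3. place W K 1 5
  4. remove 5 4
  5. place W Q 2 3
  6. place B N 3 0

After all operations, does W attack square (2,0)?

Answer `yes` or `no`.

Op 1: place BN@(3,2)
Op 2: place WN@(5,4)
Op 3: place WK@(1,5)
Op 4: remove (5,4)
Op 5: place WQ@(2,3)
Op 6: place BN@(3,0)
Per-piece attacks for W:
  WK@(1,5): attacks (1,4) (2,5) (0,5) (2,4) (0,4)
  WQ@(2,3): attacks (2,4) (2,5) (2,2) (2,1) (2,0) (3,3) (4,3) (5,3) (1,3) (0,3) (3,4) (4,5) (3,2) (1,4) (0,5) (1,2) (0,1) [ray(1,-1) blocked at (3,2)]
W attacks (2,0): yes

Answer: yes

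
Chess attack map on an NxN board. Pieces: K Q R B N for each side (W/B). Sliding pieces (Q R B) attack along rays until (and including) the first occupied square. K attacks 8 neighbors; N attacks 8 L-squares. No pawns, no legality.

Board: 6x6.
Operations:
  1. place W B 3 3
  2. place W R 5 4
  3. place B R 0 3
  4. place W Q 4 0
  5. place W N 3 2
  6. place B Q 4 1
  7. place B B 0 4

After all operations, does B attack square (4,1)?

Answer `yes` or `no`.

Answer: no

Derivation:
Op 1: place WB@(3,3)
Op 2: place WR@(5,4)
Op 3: place BR@(0,3)
Op 4: place WQ@(4,0)
Op 5: place WN@(3,2)
Op 6: place BQ@(4,1)
Op 7: place BB@(0,4)
Per-piece attacks for B:
  BR@(0,3): attacks (0,4) (0,2) (0,1) (0,0) (1,3) (2,3) (3,3) [ray(0,1) blocked at (0,4); ray(1,0) blocked at (3,3)]
  BB@(0,4): attacks (1,5) (1,3) (2,2) (3,1) (4,0) [ray(1,-1) blocked at (4,0)]
  BQ@(4,1): attacks (4,2) (4,3) (4,4) (4,5) (4,0) (5,1) (3,1) (2,1) (1,1) (0,1) (5,2) (5,0) (3,2) (3,0) [ray(0,-1) blocked at (4,0); ray(-1,1) blocked at (3,2)]
B attacks (4,1): no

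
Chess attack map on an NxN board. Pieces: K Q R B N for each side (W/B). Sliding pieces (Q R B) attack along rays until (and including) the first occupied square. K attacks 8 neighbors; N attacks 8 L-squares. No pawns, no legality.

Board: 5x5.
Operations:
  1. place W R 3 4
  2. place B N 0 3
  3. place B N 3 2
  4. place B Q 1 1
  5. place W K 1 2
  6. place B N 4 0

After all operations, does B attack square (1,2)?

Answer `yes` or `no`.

Answer: yes

Derivation:
Op 1: place WR@(3,4)
Op 2: place BN@(0,3)
Op 3: place BN@(3,2)
Op 4: place BQ@(1,1)
Op 5: place WK@(1,2)
Op 6: place BN@(4,0)
Per-piece attacks for B:
  BN@(0,3): attacks (2,4) (1,1) (2,2)
  BQ@(1,1): attacks (1,2) (1,0) (2,1) (3,1) (4,1) (0,1) (2,2) (3,3) (4,4) (2,0) (0,2) (0,0) [ray(0,1) blocked at (1,2)]
  BN@(3,2): attacks (4,4) (2,4) (1,3) (4,0) (2,0) (1,1)
  BN@(4,0): attacks (3,2) (2,1)
B attacks (1,2): yes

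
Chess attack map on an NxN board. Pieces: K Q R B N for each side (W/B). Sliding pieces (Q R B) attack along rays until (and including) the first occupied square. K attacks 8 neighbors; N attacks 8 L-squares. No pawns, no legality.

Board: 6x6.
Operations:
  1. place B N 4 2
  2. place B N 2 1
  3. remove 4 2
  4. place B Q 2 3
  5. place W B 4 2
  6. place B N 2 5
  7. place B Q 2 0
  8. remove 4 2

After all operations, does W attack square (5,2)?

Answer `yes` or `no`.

Op 1: place BN@(4,2)
Op 2: place BN@(2,1)
Op 3: remove (4,2)
Op 4: place BQ@(2,3)
Op 5: place WB@(4,2)
Op 6: place BN@(2,5)
Op 7: place BQ@(2,0)
Op 8: remove (4,2)
Per-piece attacks for W:
W attacks (5,2): no

Answer: no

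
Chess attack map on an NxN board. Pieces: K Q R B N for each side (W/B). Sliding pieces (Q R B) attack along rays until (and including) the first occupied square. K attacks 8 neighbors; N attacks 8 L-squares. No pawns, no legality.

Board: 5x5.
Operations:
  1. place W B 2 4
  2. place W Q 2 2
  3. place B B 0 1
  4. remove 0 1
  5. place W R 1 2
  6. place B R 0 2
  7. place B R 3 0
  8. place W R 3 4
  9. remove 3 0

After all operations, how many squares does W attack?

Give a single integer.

Op 1: place WB@(2,4)
Op 2: place WQ@(2,2)
Op 3: place BB@(0,1)
Op 4: remove (0,1)
Op 5: place WR@(1,2)
Op 6: place BR@(0,2)
Op 7: place BR@(3,0)
Op 8: place WR@(3,4)
Op 9: remove (3,0)
Per-piece attacks for W:
  WR@(1,2): attacks (1,3) (1,4) (1,1) (1,0) (2,2) (0,2) [ray(1,0) blocked at (2,2); ray(-1,0) blocked at (0,2)]
  WQ@(2,2): attacks (2,3) (2,4) (2,1) (2,0) (3,2) (4,2) (1,2) (3,3) (4,4) (3,1) (4,0) (1,3) (0,4) (1,1) (0,0) [ray(0,1) blocked at (2,4); ray(-1,0) blocked at (1,2)]
  WB@(2,4): attacks (3,3) (4,2) (1,3) (0,2) [ray(-1,-1) blocked at (0,2)]
  WR@(3,4): attacks (3,3) (3,2) (3,1) (3,0) (4,4) (2,4) [ray(-1,0) blocked at (2,4)]
Union (20 distinct): (0,0) (0,2) (0,4) (1,0) (1,1) (1,2) (1,3) (1,4) (2,0) (2,1) (2,2) (2,3) (2,4) (3,0) (3,1) (3,2) (3,3) (4,0) (4,2) (4,4)

Answer: 20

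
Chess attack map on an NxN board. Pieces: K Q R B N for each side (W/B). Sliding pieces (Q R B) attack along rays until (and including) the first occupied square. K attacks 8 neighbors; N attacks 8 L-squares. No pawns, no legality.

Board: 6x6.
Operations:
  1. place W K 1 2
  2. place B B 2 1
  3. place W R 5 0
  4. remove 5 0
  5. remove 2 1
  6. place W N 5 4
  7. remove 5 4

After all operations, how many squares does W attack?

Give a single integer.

Answer: 8

Derivation:
Op 1: place WK@(1,2)
Op 2: place BB@(2,1)
Op 3: place WR@(5,0)
Op 4: remove (5,0)
Op 5: remove (2,1)
Op 6: place WN@(5,4)
Op 7: remove (5,4)
Per-piece attacks for W:
  WK@(1,2): attacks (1,3) (1,1) (2,2) (0,2) (2,3) (2,1) (0,3) (0,1)
Union (8 distinct): (0,1) (0,2) (0,3) (1,1) (1,3) (2,1) (2,2) (2,3)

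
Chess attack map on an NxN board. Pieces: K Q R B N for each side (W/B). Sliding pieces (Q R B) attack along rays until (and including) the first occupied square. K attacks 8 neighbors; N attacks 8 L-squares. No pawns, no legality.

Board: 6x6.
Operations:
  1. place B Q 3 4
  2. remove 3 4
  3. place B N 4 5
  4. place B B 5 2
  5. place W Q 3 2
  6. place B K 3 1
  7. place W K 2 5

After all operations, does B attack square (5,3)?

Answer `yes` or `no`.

Op 1: place BQ@(3,4)
Op 2: remove (3,4)
Op 3: place BN@(4,5)
Op 4: place BB@(5,2)
Op 5: place WQ@(3,2)
Op 6: place BK@(3,1)
Op 7: place WK@(2,5)
Per-piece attacks for B:
  BK@(3,1): attacks (3,2) (3,0) (4,1) (2,1) (4,2) (4,0) (2,2) (2,0)
  BN@(4,5): attacks (5,3) (3,3) (2,4)
  BB@(5,2): attacks (4,3) (3,4) (2,5) (4,1) (3,0) [ray(-1,1) blocked at (2,5)]
B attacks (5,3): yes

Answer: yes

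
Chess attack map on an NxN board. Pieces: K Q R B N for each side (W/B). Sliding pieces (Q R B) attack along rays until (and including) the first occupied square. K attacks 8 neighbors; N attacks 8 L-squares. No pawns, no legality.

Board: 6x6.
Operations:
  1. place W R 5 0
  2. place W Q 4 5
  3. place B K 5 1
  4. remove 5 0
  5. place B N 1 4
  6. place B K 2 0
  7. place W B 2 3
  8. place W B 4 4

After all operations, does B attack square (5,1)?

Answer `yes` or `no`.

Answer: no

Derivation:
Op 1: place WR@(5,0)
Op 2: place WQ@(4,5)
Op 3: place BK@(5,1)
Op 4: remove (5,0)
Op 5: place BN@(1,4)
Op 6: place BK@(2,0)
Op 7: place WB@(2,3)
Op 8: place WB@(4,4)
Per-piece attacks for B:
  BN@(1,4): attacks (3,5) (2,2) (3,3) (0,2)
  BK@(2,0): attacks (2,1) (3,0) (1,0) (3,1) (1,1)
  BK@(5,1): attacks (5,2) (5,0) (4,1) (4,2) (4,0)
B attacks (5,1): no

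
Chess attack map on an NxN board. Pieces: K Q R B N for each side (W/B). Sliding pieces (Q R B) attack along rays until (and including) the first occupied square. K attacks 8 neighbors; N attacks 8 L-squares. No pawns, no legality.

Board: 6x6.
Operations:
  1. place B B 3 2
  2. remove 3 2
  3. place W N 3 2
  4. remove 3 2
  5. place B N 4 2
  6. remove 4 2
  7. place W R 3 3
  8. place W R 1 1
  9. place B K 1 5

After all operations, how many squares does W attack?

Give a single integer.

Op 1: place BB@(3,2)
Op 2: remove (3,2)
Op 3: place WN@(3,2)
Op 4: remove (3,2)
Op 5: place BN@(4,2)
Op 6: remove (4,2)
Op 7: place WR@(3,3)
Op 8: place WR@(1,1)
Op 9: place BK@(1,5)
Per-piece attacks for W:
  WR@(1,1): attacks (1,2) (1,3) (1,4) (1,5) (1,0) (2,1) (3,1) (4,1) (5,1) (0,1) [ray(0,1) blocked at (1,5)]
  WR@(3,3): attacks (3,4) (3,5) (3,2) (3,1) (3,0) (4,3) (5,3) (2,3) (1,3) (0,3)
Union (18 distinct): (0,1) (0,3) (1,0) (1,2) (1,3) (1,4) (1,5) (2,1) (2,3) (3,0) (3,1) (3,2) (3,4) (3,5) (4,1) (4,3) (5,1) (5,3)

Answer: 18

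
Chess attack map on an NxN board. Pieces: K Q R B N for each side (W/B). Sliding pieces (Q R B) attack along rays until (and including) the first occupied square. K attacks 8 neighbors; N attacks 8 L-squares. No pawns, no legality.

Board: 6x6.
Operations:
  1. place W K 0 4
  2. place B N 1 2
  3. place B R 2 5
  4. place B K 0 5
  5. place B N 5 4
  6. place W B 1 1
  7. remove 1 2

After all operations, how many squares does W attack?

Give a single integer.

Answer: 12

Derivation:
Op 1: place WK@(0,4)
Op 2: place BN@(1,2)
Op 3: place BR@(2,5)
Op 4: place BK@(0,5)
Op 5: place BN@(5,4)
Op 6: place WB@(1,1)
Op 7: remove (1,2)
Per-piece attacks for W:
  WK@(0,4): attacks (0,5) (0,3) (1,4) (1,5) (1,3)
  WB@(1,1): attacks (2,2) (3,3) (4,4) (5,5) (2,0) (0,2) (0,0)
Union (12 distinct): (0,0) (0,2) (0,3) (0,5) (1,3) (1,4) (1,5) (2,0) (2,2) (3,3) (4,4) (5,5)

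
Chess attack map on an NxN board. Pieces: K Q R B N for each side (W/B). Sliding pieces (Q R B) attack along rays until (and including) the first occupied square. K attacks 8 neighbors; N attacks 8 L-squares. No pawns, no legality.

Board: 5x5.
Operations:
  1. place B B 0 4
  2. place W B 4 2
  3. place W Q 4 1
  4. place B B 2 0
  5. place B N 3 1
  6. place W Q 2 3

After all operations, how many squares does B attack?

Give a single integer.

Op 1: place BB@(0,4)
Op 2: place WB@(4,2)
Op 3: place WQ@(4,1)
Op 4: place BB@(2,0)
Op 5: place BN@(3,1)
Op 6: place WQ@(2,3)
Per-piece attacks for B:
  BB@(0,4): attacks (1,3) (2,2) (3,1) [ray(1,-1) blocked at (3,1)]
  BB@(2,0): attacks (3,1) (1,1) (0,2) [ray(1,1) blocked at (3,1)]
  BN@(3,1): attacks (4,3) (2,3) (1,2) (1,0)
Union (9 distinct): (0,2) (1,0) (1,1) (1,2) (1,3) (2,2) (2,3) (3,1) (4,3)

Answer: 9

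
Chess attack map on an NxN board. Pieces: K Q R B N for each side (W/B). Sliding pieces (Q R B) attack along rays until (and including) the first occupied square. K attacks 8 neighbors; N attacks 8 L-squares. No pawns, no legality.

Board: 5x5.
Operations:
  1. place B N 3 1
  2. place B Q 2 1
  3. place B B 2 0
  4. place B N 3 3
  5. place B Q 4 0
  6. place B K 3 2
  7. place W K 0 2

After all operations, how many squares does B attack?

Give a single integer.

Answer: 20

Derivation:
Op 1: place BN@(3,1)
Op 2: place BQ@(2,1)
Op 3: place BB@(2,0)
Op 4: place BN@(3,3)
Op 5: place BQ@(4,0)
Op 6: place BK@(3,2)
Op 7: place WK@(0,2)
Per-piece attacks for B:
  BB@(2,0): attacks (3,1) (1,1) (0,2) [ray(1,1) blocked at (3,1); ray(-1,1) blocked at (0,2)]
  BQ@(2,1): attacks (2,2) (2,3) (2,4) (2,0) (3,1) (1,1) (0,1) (3,2) (3,0) (1,2) (0,3) (1,0) [ray(0,-1) blocked at (2,0); ray(1,0) blocked at (3,1); ray(1,1) blocked at (3,2)]
  BN@(3,1): attacks (4,3) (2,3) (1,2) (1,0)
  BK@(3,2): attacks (3,3) (3,1) (4,2) (2,2) (4,3) (4,1) (2,3) (2,1)
  BN@(3,3): attacks (1,4) (4,1) (2,1) (1,2)
  BQ@(4,0): attacks (4,1) (4,2) (4,3) (4,4) (3,0) (2,0) (3,1) [ray(-1,0) blocked at (2,0); ray(-1,1) blocked at (3,1)]
Union (20 distinct): (0,1) (0,2) (0,3) (1,0) (1,1) (1,2) (1,4) (2,0) (2,1) (2,2) (2,3) (2,4) (3,0) (3,1) (3,2) (3,3) (4,1) (4,2) (4,3) (4,4)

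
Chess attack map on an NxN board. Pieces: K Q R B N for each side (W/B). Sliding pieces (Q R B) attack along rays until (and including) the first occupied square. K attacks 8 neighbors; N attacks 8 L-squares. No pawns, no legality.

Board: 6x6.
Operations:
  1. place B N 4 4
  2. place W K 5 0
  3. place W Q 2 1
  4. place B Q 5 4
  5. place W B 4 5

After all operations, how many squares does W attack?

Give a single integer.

Op 1: place BN@(4,4)
Op 2: place WK@(5,0)
Op 3: place WQ@(2,1)
Op 4: place BQ@(5,4)
Op 5: place WB@(4,5)
Per-piece attacks for W:
  WQ@(2,1): attacks (2,2) (2,3) (2,4) (2,5) (2,0) (3,1) (4,1) (5,1) (1,1) (0,1) (3,2) (4,3) (5,4) (3,0) (1,2) (0,3) (1,0) [ray(1,1) blocked at (5,4)]
  WB@(4,5): attacks (5,4) (3,4) (2,3) (1,2) (0,1) [ray(1,-1) blocked at (5,4)]
  WK@(5,0): attacks (5,1) (4,0) (4,1)
Union (19 distinct): (0,1) (0,3) (1,0) (1,1) (1,2) (2,0) (2,2) (2,3) (2,4) (2,5) (3,0) (3,1) (3,2) (3,4) (4,0) (4,1) (4,3) (5,1) (5,4)

Answer: 19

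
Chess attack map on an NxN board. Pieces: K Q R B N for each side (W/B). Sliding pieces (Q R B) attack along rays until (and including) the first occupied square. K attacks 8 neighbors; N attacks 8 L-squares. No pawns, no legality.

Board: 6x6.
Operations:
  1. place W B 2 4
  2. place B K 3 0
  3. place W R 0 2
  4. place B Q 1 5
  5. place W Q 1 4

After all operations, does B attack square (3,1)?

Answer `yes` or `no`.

Answer: yes

Derivation:
Op 1: place WB@(2,4)
Op 2: place BK@(3,0)
Op 3: place WR@(0,2)
Op 4: place BQ@(1,5)
Op 5: place WQ@(1,4)
Per-piece attacks for B:
  BQ@(1,5): attacks (1,4) (2,5) (3,5) (4,5) (5,5) (0,5) (2,4) (0,4) [ray(0,-1) blocked at (1,4); ray(1,-1) blocked at (2,4)]
  BK@(3,0): attacks (3,1) (4,0) (2,0) (4,1) (2,1)
B attacks (3,1): yes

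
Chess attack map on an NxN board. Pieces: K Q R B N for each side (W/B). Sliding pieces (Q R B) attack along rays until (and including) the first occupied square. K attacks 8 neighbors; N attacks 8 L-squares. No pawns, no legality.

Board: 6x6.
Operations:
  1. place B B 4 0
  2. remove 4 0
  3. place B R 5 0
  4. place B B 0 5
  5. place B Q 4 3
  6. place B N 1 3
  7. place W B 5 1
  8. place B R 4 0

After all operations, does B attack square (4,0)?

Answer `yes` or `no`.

Op 1: place BB@(4,0)
Op 2: remove (4,0)
Op 3: place BR@(5,0)
Op 4: place BB@(0,5)
Op 5: place BQ@(4,3)
Op 6: place BN@(1,3)
Op 7: place WB@(5,1)
Op 8: place BR@(4,0)
Per-piece attacks for B:
  BB@(0,5): attacks (1,4) (2,3) (3,2) (4,1) (5,0) [ray(1,-1) blocked at (5,0)]
  BN@(1,3): attacks (2,5) (3,4) (0,5) (2,1) (3,2) (0,1)
  BR@(4,0): attacks (4,1) (4,2) (4,3) (5,0) (3,0) (2,0) (1,0) (0,0) [ray(0,1) blocked at (4,3); ray(1,0) blocked at (5,0)]
  BQ@(4,3): attacks (4,4) (4,5) (4,2) (4,1) (4,0) (5,3) (3,3) (2,3) (1,3) (5,4) (5,2) (3,4) (2,5) (3,2) (2,1) (1,0) [ray(0,-1) blocked at (4,0); ray(-1,0) blocked at (1,3)]
  BR@(5,0): attacks (5,1) (4,0) [ray(0,1) blocked at (5,1); ray(-1,0) blocked at (4,0)]
B attacks (4,0): yes

Answer: yes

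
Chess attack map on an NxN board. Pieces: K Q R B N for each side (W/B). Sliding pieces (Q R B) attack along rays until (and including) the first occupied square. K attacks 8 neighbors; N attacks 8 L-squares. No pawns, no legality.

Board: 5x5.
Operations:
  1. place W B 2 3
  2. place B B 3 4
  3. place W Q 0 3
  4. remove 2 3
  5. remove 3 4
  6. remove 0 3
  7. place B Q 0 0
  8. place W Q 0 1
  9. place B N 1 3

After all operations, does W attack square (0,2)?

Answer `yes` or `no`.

Answer: yes

Derivation:
Op 1: place WB@(2,3)
Op 2: place BB@(3,4)
Op 3: place WQ@(0,3)
Op 4: remove (2,3)
Op 5: remove (3,4)
Op 6: remove (0,3)
Op 7: place BQ@(0,0)
Op 8: place WQ@(0,1)
Op 9: place BN@(1,3)
Per-piece attacks for W:
  WQ@(0,1): attacks (0,2) (0,3) (0,4) (0,0) (1,1) (2,1) (3,1) (4,1) (1,2) (2,3) (3,4) (1,0) [ray(0,-1) blocked at (0,0)]
W attacks (0,2): yes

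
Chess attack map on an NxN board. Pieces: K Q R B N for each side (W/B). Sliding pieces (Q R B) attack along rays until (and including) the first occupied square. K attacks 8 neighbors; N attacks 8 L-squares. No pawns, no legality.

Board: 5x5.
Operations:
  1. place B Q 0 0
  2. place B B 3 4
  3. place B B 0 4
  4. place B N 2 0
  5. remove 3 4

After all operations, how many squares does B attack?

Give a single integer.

Op 1: place BQ@(0,0)
Op 2: place BB@(3,4)
Op 3: place BB@(0,4)
Op 4: place BN@(2,0)
Op 5: remove (3,4)
Per-piece attacks for B:
  BQ@(0,0): attacks (0,1) (0,2) (0,3) (0,4) (1,0) (2,0) (1,1) (2,2) (3,3) (4,4) [ray(0,1) blocked at (0,4); ray(1,0) blocked at (2,0)]
  BB@(0,4): attacks (1,3) (2,2) (3,1) (4,0)
  BN@(2,0): attacks (3,2) (4,1) (1,2) (0,1)
Union (16 distinct): (0,1) (0,2) (0,3) (0,4) (1,0) (1,1) (1,2) (1,3) (2,0) (2,2) (3,1) (3,2) (3,3) (4,0) (4,1) (4,4)

Answer: 16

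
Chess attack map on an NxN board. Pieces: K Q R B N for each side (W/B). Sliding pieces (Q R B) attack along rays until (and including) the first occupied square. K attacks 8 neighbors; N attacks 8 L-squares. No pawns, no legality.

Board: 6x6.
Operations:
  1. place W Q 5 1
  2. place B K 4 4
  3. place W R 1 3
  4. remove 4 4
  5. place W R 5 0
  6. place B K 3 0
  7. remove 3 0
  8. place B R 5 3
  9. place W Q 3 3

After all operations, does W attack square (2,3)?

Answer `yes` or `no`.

Answer: yes

Derivation:
Op 1: place WQ@(5,1)
Op 2: place BK@(4,4)
Op 3: place WR@(1,3)
Op 4: remove (4,4)
Op 5: place WR@(5,0)
Op 6: place BK@(3,0)
Op 7: remove (3,0)
Op 8: place BR@(5,3)
Op 9: place WQ@(3,3)
Per-piece attacks for W:
  WR@(1,3): attacks (1,4) (1,5) (1,2) (1,1) (1,0) (2,3) (3,3) (0,3) [ray(1,0) blocked at (3,3)]
  WQ@(3,3): attacks (3,4) (3,5) (3,2) (3,1) (3,0) (4,3) (5,3) (2,3) (1,3) (4,4) (5,5) (4,2) (5,1) (2,4) (1,5) (2,2) (1,1) (0,0) [ray(1,0) blocked at (5,3); ray(-1,0) blocked at (1,3); ray(1,-1) blocked at (5,1)]
  WR@(5,0): attacks (5,1) (4,0) (3,0) (2,0) (1,0) (0,0) [ray(0,1) blocked at (5,1)]
  WQ@(5,1): attacks (5,2) (5,3) (5,0) (4,1) (3,1) (2,1) (1,1) (0,1) (4,2) (3,3) (4,0) [ray(0,1) blocked at (5,3); ray(0,-1) blocked at (5,0); ray(-1,1) blocked at (3,3)]
W attacks (2,3): yes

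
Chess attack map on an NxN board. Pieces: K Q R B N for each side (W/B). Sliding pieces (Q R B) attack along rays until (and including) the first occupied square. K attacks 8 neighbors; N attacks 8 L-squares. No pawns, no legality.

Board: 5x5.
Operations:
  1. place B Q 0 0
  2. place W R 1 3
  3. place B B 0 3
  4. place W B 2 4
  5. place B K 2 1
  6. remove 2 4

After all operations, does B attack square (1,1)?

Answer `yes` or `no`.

Op 1: place BQ@(0,0)
Op 2: place WR@(1,3)
Op 3: place BB@(0,3)
Op 4: place WB@(2,4)
Op 5: place BK@(2,1)
Op 6: remove (2,4)
Per-piece attacks for B:
  BQ@(0,0): attacks (0,1) (0,2) (0,3) (1,0) (2,0) (3,0) (4,0) (1,1) (2,2) (3,3) (4,4) [ray(0,1) blocked at (0,3)]
  BB@(0,3): attacks (1,4) (1,2) (2,1) [ray(1,-1) blocked at (2,1)]
  BK@(2,1): attacks (2,2) (2,0) (3,1) (1,1) (3,2) (3,0) (1,2) (1,0)
B attacks (1,1): yes

Answer: yes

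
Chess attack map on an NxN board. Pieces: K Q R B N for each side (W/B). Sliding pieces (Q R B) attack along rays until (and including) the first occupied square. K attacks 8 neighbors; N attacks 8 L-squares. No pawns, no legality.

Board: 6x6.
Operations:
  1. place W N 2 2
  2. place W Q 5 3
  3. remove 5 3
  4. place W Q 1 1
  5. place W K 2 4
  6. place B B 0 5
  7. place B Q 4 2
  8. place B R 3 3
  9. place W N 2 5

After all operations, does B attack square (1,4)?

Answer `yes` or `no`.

Answer: yes

Derivation:
Op 1: place WN@(2,2)
Op 2: place WQ@(5,3)
Op 3: remove (5,3)
Op 4: place WQ@(1,1)
Op 5: place WK@(2,4)
Op 6: place BB@(0,5)
Op 7: place BQ@(4,2)
Op 8: place BR@(3,3)
Op 9: place WN@(2,5)
Per-piece attacks for B:
  BB@(0,5): attacks (1,4) (2,3) (3,2) (4,1) (5,0)
  BR@(3,3): attacks (3,4) (3,5) (3,2) (3,1) (3,0) (4,3) (5,3) (2,3) (1,3) (0,3)
  BQ@(4,2): attacks (4,3) (4,4) (4,5) (4,1) (4,0) (5,2) (3,2) (2,2) (5,3) (5,1) (3,3) (3,1) (2,0) [ray(-1,0) blocked at (2,2); ray(-1,1) blocked at (3,3)]
B attacks (1,4): yes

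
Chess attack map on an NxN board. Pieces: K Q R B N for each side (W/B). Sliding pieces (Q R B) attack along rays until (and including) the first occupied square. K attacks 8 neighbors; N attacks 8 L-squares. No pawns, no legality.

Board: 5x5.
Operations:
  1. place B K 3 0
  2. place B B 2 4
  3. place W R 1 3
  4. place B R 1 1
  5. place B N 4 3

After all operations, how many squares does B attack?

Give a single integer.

Answer: 13

Derivation:
Op 1: place BK@(3,0)
Op 2: place BB@(2,4)
Op 3: place WR@(1,3)
Op 4: place BR@(1,1)
Op 5: place BN@(4,3)
Per-piece attacks for B:
  BR@(1,1): attacks (1,2) (1,3) (1,0) (2,1) (3,1) (4,1) (0,1) [ray(0,1) blocked at (1,3)]
  BB@(2,4): attacks (3,3) (4,2) (1,3) [ray(-1,-1) blocked at (1,3)]
  BK@(3,0): attacks (3,1) (4,0) (2,0) (4,1) (2,1)
  BN@(4,3): attacks (2,4) (3,1) (2,2)
Union (13 distinct): (0,1) (1,0) (1,2) (1,3) (2,0) (2,1) (2,2) (2,4) (3,1) (3,3) (4,0) (4,1) (4,2)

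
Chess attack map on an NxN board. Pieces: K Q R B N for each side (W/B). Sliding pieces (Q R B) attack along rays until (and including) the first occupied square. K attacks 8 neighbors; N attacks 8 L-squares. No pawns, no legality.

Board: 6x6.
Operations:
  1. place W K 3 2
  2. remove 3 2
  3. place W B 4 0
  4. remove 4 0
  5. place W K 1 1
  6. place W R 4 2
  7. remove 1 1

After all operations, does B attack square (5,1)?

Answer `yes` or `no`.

Answer: no

Derivation:
Op 1: place WK@(3,2)
Op 2: remove (3,2)
Op 3: place WB@(4,0)
Op 4: remove (4,0)
Op 5: place WK@(1,1)
Op 6: place WR@(4,2)
Op 7: remove (1,1)
Per-piece attacks for B:
B attacks (5,1): no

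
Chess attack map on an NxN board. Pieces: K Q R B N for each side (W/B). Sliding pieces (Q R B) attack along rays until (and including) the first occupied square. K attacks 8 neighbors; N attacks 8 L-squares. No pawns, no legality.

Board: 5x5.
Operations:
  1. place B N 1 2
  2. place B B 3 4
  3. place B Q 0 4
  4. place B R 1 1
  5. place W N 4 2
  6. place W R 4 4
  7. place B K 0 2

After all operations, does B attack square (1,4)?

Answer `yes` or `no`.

Op 1: place BN@(1,2)
Op 2: place BB@(3,4)
Op 3: place BQ@(0,4)
Op 4: place BR@(1,1)
Op 5: place WN@(4,2)
Op 6: place WR@(4,4)
Op 7: place BK@(0,2)
Per-piece attacks for B:
  BK@(0,2): attacks (0,3) (0,1) (1,2) (1,3) (1,1)
  BQ@(0,4): attacks (0,3) (0,2) (1,4) (2,4) (3,4) (1,3) (2,2) (3,1) (4,0) [ray(0,-1) blocked at (0,2); ray(1,0) blocked at (3,4)]
  BR@(1,1): attacks (1,2) (1,0) (2,1) (3,1) (4,1) (0,1) [ray(0,1) blocked at (1,2)]
  BN@(1,2): attacks (2,4) (3,3) (0,4) (2,0) (3,1) (0,0)
  BB@(3,4): attacks (4,3) (2,3) (1,2) [ray(-1,-1) blocked at (1,2)]
B attacks (1,4): yes

Answer: yes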